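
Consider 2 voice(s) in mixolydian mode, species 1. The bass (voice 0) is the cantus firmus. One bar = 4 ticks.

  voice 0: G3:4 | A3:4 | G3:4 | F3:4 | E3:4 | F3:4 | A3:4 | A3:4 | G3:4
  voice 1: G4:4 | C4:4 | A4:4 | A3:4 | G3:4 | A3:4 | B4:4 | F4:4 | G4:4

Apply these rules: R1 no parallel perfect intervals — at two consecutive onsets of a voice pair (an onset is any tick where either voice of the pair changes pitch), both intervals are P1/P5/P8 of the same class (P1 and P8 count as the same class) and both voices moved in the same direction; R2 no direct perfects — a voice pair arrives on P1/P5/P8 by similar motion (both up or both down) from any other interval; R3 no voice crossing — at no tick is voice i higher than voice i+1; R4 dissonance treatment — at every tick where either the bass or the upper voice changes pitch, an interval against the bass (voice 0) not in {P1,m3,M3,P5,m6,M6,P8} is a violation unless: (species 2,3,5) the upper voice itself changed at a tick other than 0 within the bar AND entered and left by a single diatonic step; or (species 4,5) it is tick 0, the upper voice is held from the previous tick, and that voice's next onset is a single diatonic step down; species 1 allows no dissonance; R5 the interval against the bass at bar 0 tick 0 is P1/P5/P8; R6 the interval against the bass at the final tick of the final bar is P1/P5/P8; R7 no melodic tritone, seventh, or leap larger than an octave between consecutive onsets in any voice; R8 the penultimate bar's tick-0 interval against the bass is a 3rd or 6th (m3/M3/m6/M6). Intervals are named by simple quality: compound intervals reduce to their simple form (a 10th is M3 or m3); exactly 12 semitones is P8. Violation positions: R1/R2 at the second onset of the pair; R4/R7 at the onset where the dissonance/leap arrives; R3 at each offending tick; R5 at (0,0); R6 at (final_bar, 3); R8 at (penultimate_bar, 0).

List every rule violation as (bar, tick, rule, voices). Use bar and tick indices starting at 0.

(2, 0, R4, (0, 1))
(6, 0, R4, (0, 1))
(6, 0, R7, (1,))
(7, 0, R7, (1,))

bar 0: v0=G3 v1=G4 downbeat P8
bar 1: v0=A3 v1=C4 downbeat m3
bar 2: v0=G3 v1=A4 downbeat M2
bar 3: v0=F3 v1=A3 downbeat M3
bar 4: v0=E3 v1=G3 downbeat m3
bar 5: v0=F3 v1=A3 downbeat M3
bar 6: v0=A3 v1=B4 downbeat M2
bar 7: v0=A3 v1=F4 downbeat m6
bar 8: v0=G3 v1=G4 downbeat P8
  -> R4 @ bar 2 tick 0 v(0, 1): G3/A4 M2 untreated
  -> R4 @ bar 6 tick 0 v(0, 1): A3/B4 M2 untreated
  -> R7 @ bar 6 tick 0 v(1,): A3->B4 leap 14st
  -> R7 @ bar 7 tick 0 v(1,): B4->F4 leap 6st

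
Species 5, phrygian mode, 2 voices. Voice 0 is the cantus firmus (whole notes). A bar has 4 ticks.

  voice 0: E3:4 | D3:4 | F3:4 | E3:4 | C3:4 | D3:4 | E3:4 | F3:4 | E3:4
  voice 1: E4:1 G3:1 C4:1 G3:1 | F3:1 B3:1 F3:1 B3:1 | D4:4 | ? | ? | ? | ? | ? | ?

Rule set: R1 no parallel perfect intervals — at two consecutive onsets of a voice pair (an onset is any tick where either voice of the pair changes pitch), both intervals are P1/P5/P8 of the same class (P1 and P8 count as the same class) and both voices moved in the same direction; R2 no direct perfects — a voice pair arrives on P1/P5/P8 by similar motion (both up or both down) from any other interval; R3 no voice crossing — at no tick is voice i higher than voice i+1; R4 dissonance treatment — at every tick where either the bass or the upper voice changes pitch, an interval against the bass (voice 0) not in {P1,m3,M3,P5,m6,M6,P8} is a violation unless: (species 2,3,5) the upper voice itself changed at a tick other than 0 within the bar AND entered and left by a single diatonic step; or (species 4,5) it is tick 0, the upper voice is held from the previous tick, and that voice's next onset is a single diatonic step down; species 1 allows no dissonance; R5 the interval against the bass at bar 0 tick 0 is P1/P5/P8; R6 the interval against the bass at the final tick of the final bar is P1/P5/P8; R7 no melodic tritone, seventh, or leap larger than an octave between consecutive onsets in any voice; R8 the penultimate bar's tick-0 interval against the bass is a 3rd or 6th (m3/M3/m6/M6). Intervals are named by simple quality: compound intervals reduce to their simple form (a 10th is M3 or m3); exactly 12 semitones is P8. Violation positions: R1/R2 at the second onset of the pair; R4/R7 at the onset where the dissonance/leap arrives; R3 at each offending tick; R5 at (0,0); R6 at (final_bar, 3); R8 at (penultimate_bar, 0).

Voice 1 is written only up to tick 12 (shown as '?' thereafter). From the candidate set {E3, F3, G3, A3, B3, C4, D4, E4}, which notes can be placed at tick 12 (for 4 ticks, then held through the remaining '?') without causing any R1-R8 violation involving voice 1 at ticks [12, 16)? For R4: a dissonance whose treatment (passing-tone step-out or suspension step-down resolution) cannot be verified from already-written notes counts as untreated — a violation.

{C4, E4, G3}

E3: violates R2,R7
F3: violates R4
G3: legal
A3: violates R4
B3: violates R2
C4: legal
D4: violates R4
E4: legal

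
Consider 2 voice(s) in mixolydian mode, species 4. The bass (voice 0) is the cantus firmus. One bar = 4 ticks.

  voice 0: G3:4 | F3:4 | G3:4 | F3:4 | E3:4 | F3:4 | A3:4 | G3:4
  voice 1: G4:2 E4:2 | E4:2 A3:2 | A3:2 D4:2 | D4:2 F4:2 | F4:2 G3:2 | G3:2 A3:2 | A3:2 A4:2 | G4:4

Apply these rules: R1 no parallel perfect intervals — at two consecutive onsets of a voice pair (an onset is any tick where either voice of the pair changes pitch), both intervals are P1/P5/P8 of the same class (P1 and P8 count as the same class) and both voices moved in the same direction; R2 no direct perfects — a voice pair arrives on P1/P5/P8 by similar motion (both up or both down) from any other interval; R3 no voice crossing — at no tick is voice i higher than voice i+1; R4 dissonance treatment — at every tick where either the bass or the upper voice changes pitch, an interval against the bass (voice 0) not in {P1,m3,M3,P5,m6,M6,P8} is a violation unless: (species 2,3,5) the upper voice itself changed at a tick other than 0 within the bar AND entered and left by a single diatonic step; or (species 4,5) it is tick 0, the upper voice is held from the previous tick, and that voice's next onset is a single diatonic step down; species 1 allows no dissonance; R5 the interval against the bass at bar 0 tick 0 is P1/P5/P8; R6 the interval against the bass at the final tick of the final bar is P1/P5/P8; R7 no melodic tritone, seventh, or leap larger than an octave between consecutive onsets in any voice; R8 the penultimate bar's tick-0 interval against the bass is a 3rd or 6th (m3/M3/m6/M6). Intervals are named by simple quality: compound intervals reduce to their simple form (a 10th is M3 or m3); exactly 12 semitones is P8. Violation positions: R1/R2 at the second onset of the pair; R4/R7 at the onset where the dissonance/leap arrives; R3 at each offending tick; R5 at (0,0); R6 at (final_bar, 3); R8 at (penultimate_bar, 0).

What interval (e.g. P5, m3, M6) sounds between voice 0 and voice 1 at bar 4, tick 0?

m2

voice 0=E3 voice 1=F4 -> m2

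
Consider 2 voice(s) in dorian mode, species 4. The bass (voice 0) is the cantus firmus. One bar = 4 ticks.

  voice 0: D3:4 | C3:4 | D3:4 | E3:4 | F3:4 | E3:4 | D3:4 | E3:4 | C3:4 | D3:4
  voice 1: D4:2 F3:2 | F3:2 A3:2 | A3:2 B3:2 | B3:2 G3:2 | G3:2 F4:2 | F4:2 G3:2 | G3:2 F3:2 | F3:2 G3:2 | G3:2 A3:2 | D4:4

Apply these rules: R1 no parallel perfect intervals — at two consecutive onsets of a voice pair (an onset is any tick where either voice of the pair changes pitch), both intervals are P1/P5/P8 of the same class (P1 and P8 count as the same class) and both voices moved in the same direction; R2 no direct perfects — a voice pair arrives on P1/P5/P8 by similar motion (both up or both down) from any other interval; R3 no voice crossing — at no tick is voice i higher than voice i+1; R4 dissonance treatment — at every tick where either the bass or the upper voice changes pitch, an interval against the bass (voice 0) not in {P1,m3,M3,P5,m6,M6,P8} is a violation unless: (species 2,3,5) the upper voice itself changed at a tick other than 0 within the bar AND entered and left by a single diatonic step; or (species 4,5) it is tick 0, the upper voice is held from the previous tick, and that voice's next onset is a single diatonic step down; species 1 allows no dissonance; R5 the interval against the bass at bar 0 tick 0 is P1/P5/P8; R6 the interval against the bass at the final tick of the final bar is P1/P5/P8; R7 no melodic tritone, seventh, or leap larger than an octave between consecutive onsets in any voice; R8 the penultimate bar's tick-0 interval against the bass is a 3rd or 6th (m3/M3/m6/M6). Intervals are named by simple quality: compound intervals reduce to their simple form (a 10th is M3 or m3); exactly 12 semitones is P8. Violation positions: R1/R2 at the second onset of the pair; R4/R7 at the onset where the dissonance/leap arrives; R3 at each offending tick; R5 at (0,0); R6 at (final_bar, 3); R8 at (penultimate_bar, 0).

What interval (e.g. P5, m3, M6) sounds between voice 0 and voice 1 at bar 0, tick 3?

m3

voice 0=D3 voice 1=F3 -> m3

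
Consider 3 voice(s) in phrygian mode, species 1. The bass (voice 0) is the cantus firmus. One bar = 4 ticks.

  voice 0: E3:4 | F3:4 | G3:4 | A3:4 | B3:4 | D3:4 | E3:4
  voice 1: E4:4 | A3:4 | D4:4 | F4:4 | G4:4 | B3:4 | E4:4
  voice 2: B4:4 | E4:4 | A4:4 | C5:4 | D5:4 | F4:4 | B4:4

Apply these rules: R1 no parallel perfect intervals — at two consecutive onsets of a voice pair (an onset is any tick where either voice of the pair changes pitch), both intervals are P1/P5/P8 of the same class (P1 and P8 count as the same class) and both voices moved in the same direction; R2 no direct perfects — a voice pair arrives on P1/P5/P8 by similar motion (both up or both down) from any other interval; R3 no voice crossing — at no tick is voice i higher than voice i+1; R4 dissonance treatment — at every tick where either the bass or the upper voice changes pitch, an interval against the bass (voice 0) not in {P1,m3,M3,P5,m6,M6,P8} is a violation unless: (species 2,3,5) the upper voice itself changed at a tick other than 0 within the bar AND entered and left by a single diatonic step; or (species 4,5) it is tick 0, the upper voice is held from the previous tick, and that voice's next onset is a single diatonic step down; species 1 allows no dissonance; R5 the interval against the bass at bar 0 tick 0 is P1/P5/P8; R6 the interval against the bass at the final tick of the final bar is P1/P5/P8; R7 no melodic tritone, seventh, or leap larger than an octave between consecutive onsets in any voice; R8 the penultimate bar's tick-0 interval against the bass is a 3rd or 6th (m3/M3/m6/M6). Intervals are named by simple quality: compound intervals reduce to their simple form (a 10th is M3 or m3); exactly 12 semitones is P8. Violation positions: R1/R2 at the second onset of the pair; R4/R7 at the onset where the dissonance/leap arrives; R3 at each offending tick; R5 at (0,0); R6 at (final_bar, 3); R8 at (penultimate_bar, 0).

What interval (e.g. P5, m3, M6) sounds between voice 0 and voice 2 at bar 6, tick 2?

voice 0=E3 voice 2=B4 -> P5

P5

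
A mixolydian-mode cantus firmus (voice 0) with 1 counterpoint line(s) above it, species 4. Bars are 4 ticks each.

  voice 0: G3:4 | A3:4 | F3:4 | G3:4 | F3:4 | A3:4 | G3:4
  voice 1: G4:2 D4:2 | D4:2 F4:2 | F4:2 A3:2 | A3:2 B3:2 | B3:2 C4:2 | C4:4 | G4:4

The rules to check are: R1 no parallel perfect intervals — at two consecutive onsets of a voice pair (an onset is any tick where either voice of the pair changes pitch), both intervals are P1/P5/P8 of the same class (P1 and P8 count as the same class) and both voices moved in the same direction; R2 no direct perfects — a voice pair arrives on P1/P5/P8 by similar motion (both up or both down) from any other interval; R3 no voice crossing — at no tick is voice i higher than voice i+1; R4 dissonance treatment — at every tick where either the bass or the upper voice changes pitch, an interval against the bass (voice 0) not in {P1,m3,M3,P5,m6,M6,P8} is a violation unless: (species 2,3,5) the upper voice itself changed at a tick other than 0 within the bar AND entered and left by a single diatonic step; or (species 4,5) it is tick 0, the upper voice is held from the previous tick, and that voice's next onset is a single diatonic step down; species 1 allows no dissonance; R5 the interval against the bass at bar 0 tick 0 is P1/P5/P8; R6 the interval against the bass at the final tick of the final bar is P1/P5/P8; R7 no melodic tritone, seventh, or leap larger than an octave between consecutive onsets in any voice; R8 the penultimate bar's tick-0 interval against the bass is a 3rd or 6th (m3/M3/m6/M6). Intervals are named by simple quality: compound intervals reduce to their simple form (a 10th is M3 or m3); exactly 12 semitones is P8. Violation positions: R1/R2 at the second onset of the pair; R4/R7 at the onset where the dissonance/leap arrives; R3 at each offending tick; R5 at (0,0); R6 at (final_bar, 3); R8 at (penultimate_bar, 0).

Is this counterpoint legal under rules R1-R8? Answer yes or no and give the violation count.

bar 0: v0=G3 v1=G4 (P8)
bar 1: v0=A3 v1=D4 (P4)
bar 2: v0=F3 v1=F4 (P8)
bar 3: v0=G3 v1=A3 (M2)
bar 4: v0=F3 v1=B3 (TT)
bar 5: v0=A3 v1=C4 (m3)
bar 6: v0=G3 v1=G4 (P8)
  R4 @ bar1.0: A3/D4 P4 untreated
  R4 @ bar3.0: G3/A3 M2 untreated
  R4 @ bar4.0: F3/B3 TT untreated

No (3 violations)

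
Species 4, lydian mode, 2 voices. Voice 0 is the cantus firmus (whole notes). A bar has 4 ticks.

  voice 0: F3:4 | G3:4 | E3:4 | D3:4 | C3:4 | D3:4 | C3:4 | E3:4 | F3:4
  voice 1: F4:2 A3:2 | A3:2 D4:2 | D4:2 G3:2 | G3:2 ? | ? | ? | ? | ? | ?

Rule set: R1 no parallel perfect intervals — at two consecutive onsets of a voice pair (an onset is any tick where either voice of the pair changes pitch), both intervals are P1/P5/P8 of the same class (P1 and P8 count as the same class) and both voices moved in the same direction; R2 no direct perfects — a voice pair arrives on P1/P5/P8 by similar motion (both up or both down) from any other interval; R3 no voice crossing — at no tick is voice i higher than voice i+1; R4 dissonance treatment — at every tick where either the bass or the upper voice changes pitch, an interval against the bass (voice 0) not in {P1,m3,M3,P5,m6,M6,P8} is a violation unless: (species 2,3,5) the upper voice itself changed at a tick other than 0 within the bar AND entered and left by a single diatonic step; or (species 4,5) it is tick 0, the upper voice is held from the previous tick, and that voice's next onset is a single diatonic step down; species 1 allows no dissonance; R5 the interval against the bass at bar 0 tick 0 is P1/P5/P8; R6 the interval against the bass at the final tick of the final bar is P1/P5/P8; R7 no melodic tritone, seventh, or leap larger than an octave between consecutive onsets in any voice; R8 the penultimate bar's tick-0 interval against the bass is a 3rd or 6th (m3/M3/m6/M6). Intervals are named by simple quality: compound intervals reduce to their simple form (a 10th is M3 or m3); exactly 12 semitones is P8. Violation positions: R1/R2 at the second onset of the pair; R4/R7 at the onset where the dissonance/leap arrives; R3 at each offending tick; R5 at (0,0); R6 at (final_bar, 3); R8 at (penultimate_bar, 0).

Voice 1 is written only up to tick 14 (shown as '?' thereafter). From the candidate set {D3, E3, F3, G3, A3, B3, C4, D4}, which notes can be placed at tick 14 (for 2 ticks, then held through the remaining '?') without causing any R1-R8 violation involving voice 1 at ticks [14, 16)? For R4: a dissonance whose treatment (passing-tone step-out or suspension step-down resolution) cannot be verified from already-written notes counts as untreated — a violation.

{A3, B3, D3, D4, F3, G3}

D3: legal
E3: violates R4
F3: legal
G3: legal
A3: legal
B3: legal
C4: violates R4
D4: legal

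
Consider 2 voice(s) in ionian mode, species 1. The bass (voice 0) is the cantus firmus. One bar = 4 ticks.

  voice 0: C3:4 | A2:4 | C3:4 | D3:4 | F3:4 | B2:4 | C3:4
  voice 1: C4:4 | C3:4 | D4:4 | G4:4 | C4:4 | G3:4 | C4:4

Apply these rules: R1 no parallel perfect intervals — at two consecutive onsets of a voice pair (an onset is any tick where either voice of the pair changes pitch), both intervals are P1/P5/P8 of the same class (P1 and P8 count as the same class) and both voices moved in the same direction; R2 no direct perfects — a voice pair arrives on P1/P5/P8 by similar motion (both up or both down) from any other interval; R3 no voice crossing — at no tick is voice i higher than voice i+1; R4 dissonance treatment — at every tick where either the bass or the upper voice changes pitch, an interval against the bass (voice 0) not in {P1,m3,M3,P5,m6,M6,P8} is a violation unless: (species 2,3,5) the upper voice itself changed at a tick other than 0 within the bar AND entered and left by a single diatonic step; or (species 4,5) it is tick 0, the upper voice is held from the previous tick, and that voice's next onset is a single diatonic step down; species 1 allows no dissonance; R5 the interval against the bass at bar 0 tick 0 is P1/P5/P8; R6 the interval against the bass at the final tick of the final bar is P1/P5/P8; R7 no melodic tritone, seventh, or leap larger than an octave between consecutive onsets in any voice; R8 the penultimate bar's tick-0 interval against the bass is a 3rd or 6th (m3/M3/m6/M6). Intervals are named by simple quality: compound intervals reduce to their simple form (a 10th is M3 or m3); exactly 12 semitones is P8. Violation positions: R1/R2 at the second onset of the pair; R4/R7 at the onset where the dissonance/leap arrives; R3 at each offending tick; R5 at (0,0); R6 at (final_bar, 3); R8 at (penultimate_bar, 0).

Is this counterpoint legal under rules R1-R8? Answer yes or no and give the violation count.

No (5 violations)

bar 0: v0=C3 v1=C4 (P8)
bar 1: v0=A2 v1=C3 (m3)
bar 2: v0=C3 v1=D4 (M2)
bar 3: v0=D3 v1=G4 (P4)
bar 4: v0=F3 v1=C4 (P5)
bar 5: v0=B2 v1=G3 (m6)
bar 6: v0=C3 v1=C4 (P8)
  R4 @ bar2.0: C3/D4 M2 untreated
  R7 @ bar2.0: C3->D4 leap 14st
  R4 @ bar3.0: D3/G4 P4 untreated
  R7 @ bar5.0: F3->B2 leap 6st
  R2 @ bar6.0: B2/G3 m6 -> C3/C4 P8 similar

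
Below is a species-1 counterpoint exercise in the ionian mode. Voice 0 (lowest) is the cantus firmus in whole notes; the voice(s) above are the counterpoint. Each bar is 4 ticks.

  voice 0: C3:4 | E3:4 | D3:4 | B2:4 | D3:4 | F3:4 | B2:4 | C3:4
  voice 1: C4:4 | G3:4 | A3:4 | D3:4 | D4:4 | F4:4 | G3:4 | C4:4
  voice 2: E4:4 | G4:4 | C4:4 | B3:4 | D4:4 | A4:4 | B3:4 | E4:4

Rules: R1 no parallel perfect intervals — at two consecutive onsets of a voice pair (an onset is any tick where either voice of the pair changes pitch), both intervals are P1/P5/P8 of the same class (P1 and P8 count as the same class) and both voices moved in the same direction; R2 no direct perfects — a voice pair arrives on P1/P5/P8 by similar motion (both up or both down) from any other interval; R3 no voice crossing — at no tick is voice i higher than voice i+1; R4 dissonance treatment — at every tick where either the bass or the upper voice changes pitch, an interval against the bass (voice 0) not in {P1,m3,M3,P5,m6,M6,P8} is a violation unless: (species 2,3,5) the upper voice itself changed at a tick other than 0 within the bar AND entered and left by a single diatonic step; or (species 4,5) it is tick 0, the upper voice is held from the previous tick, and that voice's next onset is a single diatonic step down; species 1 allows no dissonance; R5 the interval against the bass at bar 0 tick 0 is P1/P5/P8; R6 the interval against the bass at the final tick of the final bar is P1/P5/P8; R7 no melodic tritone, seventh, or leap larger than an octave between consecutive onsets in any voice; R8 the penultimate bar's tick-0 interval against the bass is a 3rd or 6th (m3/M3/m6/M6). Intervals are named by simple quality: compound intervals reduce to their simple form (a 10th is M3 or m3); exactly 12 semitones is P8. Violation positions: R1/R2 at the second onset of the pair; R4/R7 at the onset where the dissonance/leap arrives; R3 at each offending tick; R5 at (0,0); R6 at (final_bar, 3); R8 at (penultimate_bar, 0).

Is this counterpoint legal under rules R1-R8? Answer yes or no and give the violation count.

bar 0: v0=C3 v1=C4 v2=E4 (M3)
bar 1: v0=E3 v1=G3 v2=G4 (m3)
bar 2: v0=D3 v1=A3 v2=C4 (m7)
bar 3: v0=B2 v1=D3 v2=B3 (P8)
bar 4: v0=D3 v1=D4 v2=D4 (P8)
bar 5: v0=F3 v1=F4 v2=A4 (M3)
bar 6: v0=B2 v1=G3 v2=B3 (P8)
bar 7: v0=C3 v1=C4 v2=E4 (M3)
  R5 @ bar0.0: opens on M3
  R4 @ bar2.0: D3/C4 m7 untreated
  R2 @ bar3.0: D3/C4 m7 -> B2/B3 P8 similar
  R1 @ bar4.0: B2/B3 P8 -> D3/D4 P8 similar
  R2 @ bar4.0: B2/D3 m3 -> D3/D4 P8 similar
  R2 @ bar4.0: D3/B3 M6 -> D4/D4 P1 similar
  R1 @ bar5.0: D3/D4 P8 -> F3/F4 P8 similar
  R2 @ bar6.0: F3/A4 M3 -> B2/B3 P8 similar
  R7 @ bar6.0: F3->B2 leap 6st
  R7 @ bar6.0: F4->G3 leap 10st
  R7 @ bar6.0: A4->B3 leap 10st
  R8 @ bar6.0: penult P8 not 3rd/6th
  R2 @ bar7.0: B2/G3 m6 -> C3/C4 P8 similar
  R6 @ bar7.3: closes on M3

No (14 violations)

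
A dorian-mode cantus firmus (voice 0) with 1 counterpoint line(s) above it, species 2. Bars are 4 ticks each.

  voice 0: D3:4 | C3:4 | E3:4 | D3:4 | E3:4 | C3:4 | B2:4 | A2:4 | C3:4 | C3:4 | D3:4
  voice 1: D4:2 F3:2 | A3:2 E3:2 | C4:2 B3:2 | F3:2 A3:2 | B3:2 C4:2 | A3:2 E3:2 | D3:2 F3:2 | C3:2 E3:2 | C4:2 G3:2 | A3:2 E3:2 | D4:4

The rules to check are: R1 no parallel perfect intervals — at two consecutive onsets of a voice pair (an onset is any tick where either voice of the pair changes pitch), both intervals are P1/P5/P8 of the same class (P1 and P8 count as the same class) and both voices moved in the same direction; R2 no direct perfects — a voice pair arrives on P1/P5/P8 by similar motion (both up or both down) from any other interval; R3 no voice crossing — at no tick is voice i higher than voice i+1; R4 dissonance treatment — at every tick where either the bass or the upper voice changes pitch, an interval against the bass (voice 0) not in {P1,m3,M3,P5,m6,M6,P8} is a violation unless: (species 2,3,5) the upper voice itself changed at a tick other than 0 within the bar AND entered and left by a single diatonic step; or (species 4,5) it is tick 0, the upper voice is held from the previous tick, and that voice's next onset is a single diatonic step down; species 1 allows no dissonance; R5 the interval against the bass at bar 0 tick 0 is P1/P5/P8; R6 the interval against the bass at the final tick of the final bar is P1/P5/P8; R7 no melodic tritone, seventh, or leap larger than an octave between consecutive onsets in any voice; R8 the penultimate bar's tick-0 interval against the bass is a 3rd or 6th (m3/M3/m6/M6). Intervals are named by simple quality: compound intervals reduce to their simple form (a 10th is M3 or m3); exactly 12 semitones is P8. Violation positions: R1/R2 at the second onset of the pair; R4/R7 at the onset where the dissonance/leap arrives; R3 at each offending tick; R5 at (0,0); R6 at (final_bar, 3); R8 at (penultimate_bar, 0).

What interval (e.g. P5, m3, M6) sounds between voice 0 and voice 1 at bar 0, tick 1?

voice 0=D3 voice 1=D4 -> P8

P8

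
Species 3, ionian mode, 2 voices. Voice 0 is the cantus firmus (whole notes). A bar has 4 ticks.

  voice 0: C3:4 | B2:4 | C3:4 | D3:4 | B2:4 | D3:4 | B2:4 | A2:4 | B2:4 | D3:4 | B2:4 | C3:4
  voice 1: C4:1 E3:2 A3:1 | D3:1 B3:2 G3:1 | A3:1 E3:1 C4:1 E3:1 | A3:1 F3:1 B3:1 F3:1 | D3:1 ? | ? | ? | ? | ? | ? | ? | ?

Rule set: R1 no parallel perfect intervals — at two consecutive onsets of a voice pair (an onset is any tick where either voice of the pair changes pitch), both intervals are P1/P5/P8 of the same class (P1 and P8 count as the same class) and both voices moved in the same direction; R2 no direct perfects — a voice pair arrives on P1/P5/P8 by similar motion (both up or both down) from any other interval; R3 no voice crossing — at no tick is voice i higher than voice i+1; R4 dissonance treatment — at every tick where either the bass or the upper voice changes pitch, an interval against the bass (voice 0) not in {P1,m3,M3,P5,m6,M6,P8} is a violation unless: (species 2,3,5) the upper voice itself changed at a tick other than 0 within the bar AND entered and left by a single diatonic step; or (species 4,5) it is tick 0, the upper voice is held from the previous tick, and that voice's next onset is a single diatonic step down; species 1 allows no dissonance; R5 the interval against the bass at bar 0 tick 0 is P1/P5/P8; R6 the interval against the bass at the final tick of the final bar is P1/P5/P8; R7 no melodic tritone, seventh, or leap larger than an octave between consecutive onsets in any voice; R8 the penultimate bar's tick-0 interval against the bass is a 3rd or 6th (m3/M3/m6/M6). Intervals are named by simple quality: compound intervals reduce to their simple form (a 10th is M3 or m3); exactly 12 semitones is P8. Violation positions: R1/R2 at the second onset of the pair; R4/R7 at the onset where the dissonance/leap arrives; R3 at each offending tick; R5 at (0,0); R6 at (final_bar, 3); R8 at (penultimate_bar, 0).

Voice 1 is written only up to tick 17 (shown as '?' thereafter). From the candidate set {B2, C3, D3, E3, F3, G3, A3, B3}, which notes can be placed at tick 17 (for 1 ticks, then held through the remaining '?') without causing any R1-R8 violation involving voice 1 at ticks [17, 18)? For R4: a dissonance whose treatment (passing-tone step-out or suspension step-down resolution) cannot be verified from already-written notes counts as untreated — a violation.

{B2, B3, D3, G3}

B2: legal
C3: violates R4
D3: legal
E3: violates R4
F3: violates R4
G3: legal
A3: violates R4
B3: legal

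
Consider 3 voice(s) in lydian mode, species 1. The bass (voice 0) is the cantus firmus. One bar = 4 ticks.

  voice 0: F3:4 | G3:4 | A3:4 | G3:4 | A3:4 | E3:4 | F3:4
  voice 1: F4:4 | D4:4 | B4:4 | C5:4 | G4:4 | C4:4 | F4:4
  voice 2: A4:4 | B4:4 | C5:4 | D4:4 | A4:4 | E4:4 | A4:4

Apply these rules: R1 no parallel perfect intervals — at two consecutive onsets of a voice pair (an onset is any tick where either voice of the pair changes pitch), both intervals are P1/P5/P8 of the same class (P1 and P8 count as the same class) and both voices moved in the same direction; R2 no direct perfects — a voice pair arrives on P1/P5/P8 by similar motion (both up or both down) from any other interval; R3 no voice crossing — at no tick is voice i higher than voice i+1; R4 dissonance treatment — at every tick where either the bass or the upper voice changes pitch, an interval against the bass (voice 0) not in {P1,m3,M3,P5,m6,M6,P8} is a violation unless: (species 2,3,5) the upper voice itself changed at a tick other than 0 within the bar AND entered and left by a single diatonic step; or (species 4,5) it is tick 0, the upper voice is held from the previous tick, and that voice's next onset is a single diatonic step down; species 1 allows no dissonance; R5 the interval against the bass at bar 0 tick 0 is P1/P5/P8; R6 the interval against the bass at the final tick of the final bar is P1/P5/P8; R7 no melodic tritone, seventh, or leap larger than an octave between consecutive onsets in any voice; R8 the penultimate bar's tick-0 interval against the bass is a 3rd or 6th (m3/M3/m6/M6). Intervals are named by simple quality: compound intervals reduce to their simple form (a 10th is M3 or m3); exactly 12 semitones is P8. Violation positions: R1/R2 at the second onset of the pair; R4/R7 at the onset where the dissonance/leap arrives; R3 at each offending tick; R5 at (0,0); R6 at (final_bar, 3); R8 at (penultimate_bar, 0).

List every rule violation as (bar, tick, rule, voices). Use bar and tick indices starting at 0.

(0, 0, R5, (0, 2))
(2, 0, R4, (0, 1))
(3, 0, R2, (0, 2))
(3, 0, R3, (1, 2))
(3, 0, R4, (0, 1))
(3, 0, R7, (2,))
(3, 1, R3, (1, 2))
(3, 2, R3, (1, 2))
(3, 3, R3, (1, 2))
(4, 0, R2, (0, 2))
(4, 0, R4, (0, 1))
(5, 0, R1, (0, 2))
(5, 0, R8, (0, 2))
(6, 0, R2, (0, 1))
(6, 3, R6, (0, 2))

bar 0: v0=F3 v1=F4 v2=A4 downbeat M3
bar 1: v0=G3 v1=D4 v2=B4 downbeat M3
bar 2: v0=A3 v1=B4 v2=C5 downbeat m3
bar 3: v0=G3 v1=C5 v2=D4 downbeat P5
bar 4: v0=A3 v1=G4 v2=A4 downbeat P8
bar 5: v0=E3 v1=C4 v2=E4 downbeat P8
bar 6: v0=F3 v1=F4 v2=A4 downbeat M3
  -> R5 @ bar 0 tick 0 v(0, 2): opens on M3
  -> R4 @ bar 2 tick 0 v(0, 1): A3/B4 M2 untreated
  -> R2 @ bar 3 tick 0 v(0, 2): A3/C5 m3 -> G3/D4 P5 similar
  -> R3 @ bar 3 tick 0 v(1, 2): C5 above D4
  -> R4 @ bar 3 tick 0 v(0, 1): G3/C5 P4 untreated
  -> R7 @ bar 3 tick 0 v(2,): C5->D4 leap 10st
  -> R3 @ bar 3 tick 1 v(1, 2): C5 above D4
  -> R3 @ bar 3 tick 2 v(1, 2): C5 above D4
  -> R3 @ bar 3 tick 3 v(1, 2): C5 above D4
  -> R2 @ bar 4 tick 0 v(0, 2): G3/D4 P5 -> A3/A4 P8 similar
  -> R4 @ bar 4 tick 0 v(0, 1): A3/G4 m7 untreated
  -> R1 @ bar 5 tick 0 v(0, 2): A3/A4 P8 -> E3/E4 P8 similar
  -> R8 @ bar 5 tick 0 v(0, 2): penult P8 not 3rd/6th
  -> R2 @ bar 6 tick 0 v(0, 1): E3/C4 m6 -> F3/F4 P8 similar
  -> R6 @ bar 6 tick 3 v(0, 2): closes on M3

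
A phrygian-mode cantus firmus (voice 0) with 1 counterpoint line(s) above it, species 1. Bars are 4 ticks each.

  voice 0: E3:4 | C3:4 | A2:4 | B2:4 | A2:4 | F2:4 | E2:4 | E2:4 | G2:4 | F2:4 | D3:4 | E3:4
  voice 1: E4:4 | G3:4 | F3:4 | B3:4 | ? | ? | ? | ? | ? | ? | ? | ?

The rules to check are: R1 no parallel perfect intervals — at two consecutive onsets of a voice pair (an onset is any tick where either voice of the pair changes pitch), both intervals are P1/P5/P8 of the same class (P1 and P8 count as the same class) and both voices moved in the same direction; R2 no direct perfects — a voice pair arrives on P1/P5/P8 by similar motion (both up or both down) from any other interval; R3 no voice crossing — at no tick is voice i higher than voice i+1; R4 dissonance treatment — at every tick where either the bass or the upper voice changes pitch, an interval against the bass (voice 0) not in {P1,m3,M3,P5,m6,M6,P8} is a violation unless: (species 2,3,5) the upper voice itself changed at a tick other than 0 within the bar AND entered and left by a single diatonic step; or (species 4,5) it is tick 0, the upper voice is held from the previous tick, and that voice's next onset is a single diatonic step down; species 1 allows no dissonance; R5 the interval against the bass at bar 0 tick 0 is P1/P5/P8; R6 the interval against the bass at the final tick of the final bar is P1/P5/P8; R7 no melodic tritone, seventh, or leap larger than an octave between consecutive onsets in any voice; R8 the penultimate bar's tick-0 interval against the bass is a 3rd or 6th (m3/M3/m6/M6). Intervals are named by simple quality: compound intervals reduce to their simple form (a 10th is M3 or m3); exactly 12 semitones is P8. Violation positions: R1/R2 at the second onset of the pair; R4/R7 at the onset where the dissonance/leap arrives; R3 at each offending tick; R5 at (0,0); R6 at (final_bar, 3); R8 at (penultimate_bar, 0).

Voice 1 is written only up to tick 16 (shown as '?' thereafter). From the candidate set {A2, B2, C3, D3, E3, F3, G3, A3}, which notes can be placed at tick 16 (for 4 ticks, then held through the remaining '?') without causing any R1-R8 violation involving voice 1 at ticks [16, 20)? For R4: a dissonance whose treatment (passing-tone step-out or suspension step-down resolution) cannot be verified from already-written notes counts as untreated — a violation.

{}

A2: violates R1,R7
B2: violates R4
C3: violates R7
D3: violates R4
E3: violates R2
F3: violates R7
G3: violates R4
A3: violates R1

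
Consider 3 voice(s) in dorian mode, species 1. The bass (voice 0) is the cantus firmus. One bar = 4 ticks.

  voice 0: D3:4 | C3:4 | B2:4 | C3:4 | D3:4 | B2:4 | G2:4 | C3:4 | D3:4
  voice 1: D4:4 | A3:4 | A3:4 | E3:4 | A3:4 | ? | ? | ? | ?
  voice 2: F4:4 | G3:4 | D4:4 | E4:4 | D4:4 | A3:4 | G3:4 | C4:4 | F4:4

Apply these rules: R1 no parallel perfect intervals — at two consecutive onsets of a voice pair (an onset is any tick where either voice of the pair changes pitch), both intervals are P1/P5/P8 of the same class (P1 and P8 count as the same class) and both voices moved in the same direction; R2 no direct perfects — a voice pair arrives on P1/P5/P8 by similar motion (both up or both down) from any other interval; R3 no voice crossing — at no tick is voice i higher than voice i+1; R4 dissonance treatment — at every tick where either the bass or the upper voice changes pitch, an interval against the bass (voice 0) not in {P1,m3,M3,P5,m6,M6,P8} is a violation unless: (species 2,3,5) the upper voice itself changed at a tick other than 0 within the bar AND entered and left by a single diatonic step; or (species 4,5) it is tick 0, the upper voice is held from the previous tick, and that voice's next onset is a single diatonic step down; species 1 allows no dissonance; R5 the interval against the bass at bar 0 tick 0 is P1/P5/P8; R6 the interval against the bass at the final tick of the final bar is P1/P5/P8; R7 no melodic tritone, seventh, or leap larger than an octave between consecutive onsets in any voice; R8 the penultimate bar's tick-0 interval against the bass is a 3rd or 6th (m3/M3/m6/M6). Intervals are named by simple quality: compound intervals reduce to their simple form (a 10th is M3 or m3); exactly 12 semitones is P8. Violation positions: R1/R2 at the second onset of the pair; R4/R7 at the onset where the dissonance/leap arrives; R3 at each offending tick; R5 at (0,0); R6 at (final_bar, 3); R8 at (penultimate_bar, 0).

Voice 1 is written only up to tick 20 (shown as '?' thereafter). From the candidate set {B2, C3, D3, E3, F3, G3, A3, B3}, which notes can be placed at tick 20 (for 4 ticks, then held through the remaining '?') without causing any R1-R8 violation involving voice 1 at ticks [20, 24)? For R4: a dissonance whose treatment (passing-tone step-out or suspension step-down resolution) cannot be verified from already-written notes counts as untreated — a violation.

B2: violates R2,R7
C3: violates R4
D3: violates R2
E3: violates R4
F3: violates R4
G3: legal
A3: violates R4
B3: violates R3

{G3}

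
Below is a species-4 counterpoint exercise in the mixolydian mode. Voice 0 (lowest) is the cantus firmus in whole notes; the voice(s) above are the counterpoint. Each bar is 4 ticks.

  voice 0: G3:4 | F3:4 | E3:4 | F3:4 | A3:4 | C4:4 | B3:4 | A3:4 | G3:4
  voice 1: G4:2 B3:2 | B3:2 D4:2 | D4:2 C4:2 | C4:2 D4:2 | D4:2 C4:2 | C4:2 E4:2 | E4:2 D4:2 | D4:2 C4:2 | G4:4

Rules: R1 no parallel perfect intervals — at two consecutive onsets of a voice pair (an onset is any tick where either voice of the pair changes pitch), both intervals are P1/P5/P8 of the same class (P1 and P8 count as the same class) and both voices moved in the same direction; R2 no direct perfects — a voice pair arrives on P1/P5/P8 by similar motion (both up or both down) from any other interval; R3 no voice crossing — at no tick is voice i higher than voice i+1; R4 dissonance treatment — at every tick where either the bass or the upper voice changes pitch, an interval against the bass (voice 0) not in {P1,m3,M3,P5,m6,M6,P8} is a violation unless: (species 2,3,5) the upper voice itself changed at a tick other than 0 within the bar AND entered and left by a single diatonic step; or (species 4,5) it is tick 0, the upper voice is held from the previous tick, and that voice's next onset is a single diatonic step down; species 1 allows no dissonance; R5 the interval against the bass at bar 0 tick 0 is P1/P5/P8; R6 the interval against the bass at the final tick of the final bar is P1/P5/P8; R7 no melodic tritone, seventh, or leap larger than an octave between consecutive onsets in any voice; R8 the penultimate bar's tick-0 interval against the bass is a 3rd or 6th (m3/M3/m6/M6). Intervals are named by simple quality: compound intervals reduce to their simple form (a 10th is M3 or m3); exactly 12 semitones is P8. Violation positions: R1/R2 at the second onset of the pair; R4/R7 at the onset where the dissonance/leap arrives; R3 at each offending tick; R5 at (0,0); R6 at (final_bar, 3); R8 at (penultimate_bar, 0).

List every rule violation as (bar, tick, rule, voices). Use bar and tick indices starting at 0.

(1, 0, R4, (0, 1))
(7, 0, R8, (0, 1))

bar 0: v0=G3 v1=G4 downbeat P8
bar 1: v0=F3 v1=B3 downbeat TT
bar 2: v0=E3 v1=D4 downbeat m7
bar 3: v0=F3 v1=C4 downbeat P5
bar 4: v0=A3 v1=D4 downbeat P4
bar 5: v0=C4 v1=C4 downbeat P1
bar 6: v0=B3 v1=E4 downbeat P4
bar 7: v0=A3 v1=D4 downbeat P4
bar 8: v0=G3 v1=G4 downbeat P8
  -> R4 @ bar 1 tick 0 v(0, 1): F3/B3 TT untreated
  -> R8 @ bar 7 tick 0 v(0, 1): penult P4 not 3rd/6th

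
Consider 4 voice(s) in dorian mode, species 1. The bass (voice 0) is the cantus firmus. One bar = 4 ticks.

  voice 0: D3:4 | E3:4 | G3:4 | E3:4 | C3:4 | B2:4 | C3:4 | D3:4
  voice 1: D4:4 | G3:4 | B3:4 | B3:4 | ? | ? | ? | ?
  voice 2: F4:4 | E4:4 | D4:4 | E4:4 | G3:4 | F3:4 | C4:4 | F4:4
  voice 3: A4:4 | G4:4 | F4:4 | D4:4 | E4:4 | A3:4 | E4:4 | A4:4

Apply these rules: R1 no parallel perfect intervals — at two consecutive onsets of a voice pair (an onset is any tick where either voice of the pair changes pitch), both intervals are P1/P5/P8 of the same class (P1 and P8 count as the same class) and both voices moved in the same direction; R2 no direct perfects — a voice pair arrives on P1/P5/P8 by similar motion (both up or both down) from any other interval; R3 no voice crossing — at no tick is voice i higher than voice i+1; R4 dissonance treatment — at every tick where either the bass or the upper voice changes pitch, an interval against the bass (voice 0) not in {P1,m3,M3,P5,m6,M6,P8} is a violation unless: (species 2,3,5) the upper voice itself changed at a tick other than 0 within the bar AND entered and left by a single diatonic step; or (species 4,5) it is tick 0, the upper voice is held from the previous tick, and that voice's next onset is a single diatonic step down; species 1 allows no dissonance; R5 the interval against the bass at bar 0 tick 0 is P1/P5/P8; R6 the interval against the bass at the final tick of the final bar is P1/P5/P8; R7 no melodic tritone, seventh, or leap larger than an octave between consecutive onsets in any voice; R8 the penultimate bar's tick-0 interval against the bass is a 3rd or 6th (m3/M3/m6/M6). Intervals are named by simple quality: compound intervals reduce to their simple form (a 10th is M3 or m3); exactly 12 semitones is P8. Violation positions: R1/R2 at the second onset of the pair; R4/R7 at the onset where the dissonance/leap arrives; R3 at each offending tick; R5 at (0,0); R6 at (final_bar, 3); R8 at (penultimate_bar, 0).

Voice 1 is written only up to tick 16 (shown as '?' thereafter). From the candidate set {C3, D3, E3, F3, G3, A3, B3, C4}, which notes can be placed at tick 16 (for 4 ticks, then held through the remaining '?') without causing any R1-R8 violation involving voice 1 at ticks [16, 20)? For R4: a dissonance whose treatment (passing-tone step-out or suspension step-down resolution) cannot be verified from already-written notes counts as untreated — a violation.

{E3}

C3: violates R2,R7
D3: violates R4
E3: legal
F3: violates R4,R7
G3: violates R1,R2
A3: violates R3
B3: violates R3,R4
C4: violates R3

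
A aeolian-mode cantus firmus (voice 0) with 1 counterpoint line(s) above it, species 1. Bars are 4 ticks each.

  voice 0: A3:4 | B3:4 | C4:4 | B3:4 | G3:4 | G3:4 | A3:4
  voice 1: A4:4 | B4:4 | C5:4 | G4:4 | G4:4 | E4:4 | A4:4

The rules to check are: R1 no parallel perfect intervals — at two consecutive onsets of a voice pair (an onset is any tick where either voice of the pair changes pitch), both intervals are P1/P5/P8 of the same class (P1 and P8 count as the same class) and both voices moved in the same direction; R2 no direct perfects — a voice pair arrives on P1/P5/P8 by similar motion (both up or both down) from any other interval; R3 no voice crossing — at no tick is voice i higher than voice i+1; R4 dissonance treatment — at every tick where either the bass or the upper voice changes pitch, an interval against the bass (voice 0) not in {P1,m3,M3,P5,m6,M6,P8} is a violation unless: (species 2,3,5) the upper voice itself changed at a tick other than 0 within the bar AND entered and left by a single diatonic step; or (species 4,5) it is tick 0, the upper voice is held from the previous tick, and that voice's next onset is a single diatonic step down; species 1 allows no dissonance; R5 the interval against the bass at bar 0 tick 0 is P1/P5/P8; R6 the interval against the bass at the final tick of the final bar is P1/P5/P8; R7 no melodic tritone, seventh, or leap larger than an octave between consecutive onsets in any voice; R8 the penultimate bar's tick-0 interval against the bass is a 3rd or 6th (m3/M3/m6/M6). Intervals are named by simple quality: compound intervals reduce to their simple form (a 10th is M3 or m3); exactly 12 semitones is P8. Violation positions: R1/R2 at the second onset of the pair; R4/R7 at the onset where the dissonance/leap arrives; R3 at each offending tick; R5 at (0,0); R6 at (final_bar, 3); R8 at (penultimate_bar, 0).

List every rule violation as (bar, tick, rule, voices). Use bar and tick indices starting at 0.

(1, 0, R1, (0, 1))
(2, 0, R1, (0, 1))
(6, 0, R2, (0, 1))

bar 0: v0=A3 v1=A4 downbeat P8
bar 1: v0=B3 v1=B4 downbeat P8
bar 2: v0=C4 v1=C5 downbeat P8
bar 3: v0=B3 v1=G4 downbeat m6
bar 4: v0=G3 v1=G4 downbeat P8
bar 5: v0=G3 v1=E4 downbeat M6
bar 6: v0=A3 v1=A4 downbeat P8
  -> R1 @ bar 1 tick 0 v(0, 1): A3/A4 P8 -> B3/B4 P8 similar
  -> R1 @ bar 2 tick 0 v(0, 1): B3/B4 P8 -> C4/C5 P8 similar
  -> R2 @ bar 6 tick 0 v(0, 1): G3/E4 M6 -> A3/A4 P8 similar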